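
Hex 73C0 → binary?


Each hex digit → 4 binary bits:
  7 = 0111
  3 = 0011
  C = 1100
  0 = 0000
Concatenate: 0111 0011 1100 0000
= 0111001111000000


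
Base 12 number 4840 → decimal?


Positional values (base 12):
  0 × 12^0 = 0 × 1 = 0
  4 × 12^1 = 4 × 12 = 48
  8 × 12^2 = 8 × 144 = 1152
  4 × 12^3 = 4 × 1728 = 6912
Sum = 0 + 48 + 1152 + 6912
= 8112


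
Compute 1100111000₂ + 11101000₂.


Align and add column by column (LSB to MSB, carry propagating):
  01100111000
+ 00011101000
  -----------
  col 0: 0 + 0 + 0 (carry in) = 0 → bit 0, carry out 0
  col 1: 0 + 0 + 0 (carry in) = 0 → bit 0, carry out 0
  col 2: 0 + 0 + 0 (carry in) = 0 → bit 0, carry out 0
  col 3: 1 + 1 + 0 (carry in) = 2 → bit 0, carry out 1
  col 4: 1 + 0 + 1 (carry in) = 2 → bit 0, carry out 1
  col 5: 1 + 1 + 1 (carry in) = 3 → bit 1, carry out 1
  col 6: 0 + 1 + 1 (carry in) = 2 → bit 0, carry out 1
  col 7: 0 + 1 + 1 (carry in) = 2 → bit 0, carry out 1
  col 8: 1 + 0 + 1 (carry in) = 2 → bit 0, carry out 1
  col 9: 1 + 0 + 1 (carry in) = 2 → bit 0, carry out 1
  col 10: 0 + 0 + 1 (carry in) = 1 → bit 1, carry out 0
Reading bits MSB→LSB: 10000100000
Strip leading zeros: 10000100000
= 10000100000


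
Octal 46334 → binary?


Each octal digit → 3 binary bits:
  4 = 100
  6 = 110
  3 = 011
  3 = 011
  4 = 100
Concatenate: 100 110 011 011 100
= 100110011011100


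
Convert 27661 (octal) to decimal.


Positional values:
Position 0: 1 × 8^0 = 1
Position 1: 6 × 8^1 = 48
Position 2: 6 × 8^2 = 384
Position 3: 7 × 8^3 = 3584
Position 4: 2 × 8^4 = 8192
Sum = 1 + 48 + 384 + 3584 + 8192
= 12209


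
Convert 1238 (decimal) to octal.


Divide by 8 repeatedly:
1238 ÷ 8 = 154 remainder 6
154 ÷ 8 = 19 remainder 2
19 ÷ 8 = 2 remainder 3
2 ÷ 8 = 0 remainder 2
Reading remainders bottom-up:
= 0o2326


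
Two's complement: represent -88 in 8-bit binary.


Original: 01011000
Step 1 - Invert all bits: 10100111
Step 2 - Add 1: 10100111 + 1
= 10101000 (represents -88)


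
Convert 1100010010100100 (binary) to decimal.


Positional values:
Bit 2: 1 × 2^2 = 4
Bit 5: 1 × 2^5 = 32
Bit 7: 1 × 2^7 = 128
Bit 10: 1 × 2^10 = 1024
Bit 14: 1 × 2^14 = 16384
Bit 15: 1 × 2^15 = 32768
Sum = 4 + 32 + 128 + 1024 + 16384 + 32768
= 50340


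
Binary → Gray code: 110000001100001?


Binary: 110000001100001
Gray code: G = B XOR (B >> 1)
B >> 1 = 011000000110000
110000001100001 XOR 011000000110000:
  1 XOR 0 = 1
  1 XOR 1 = 0
  0 XOR 1 = 1
  0 XOR 0 = 0
  0 XOR 0 = 0
  0 XOR 0 = 0
  0 XOR 0 = 0
  0 XOR 0 = 0
  1 XOR 0 = 1
  1 XOR 1 = 0
  0 XOR 1 = 1
  0 XOR 0 = 0
  0 XOR 0 = 0
  0 XOR 0 = 0
  1 XOR 0 = 1
= 101000001010001


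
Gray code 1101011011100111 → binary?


Gray code: 1101011011100111
MSB stays the same: 1
Each subsequent bit = prev_binary XOR current_gray:
  B[1] = 1 XOR 1 = 0
  B[2] = 0 XOR 0 = 0
  B[3] = 0 XOR 1 = 1
  B[4] = 1 XOR 0 = 1
  B[5] = 1 XOR 1 = 0
  B[6] = 0 XOR 1 = 1
  B[7] = 1 XOR 0 = 1
  B[8] = 1 XOR 1 = 0
  B[9] = 0 XOR 1 = 1
  B[10] = 1 XOR 1 = 0
  B[11] = 0 XOR 0 = 0
  B[12] = 0 XOR 0 = 0
  B[13] = 0 XOR 1 = 1
  B[14] = 1 XOR 1 = 0
  B[15] = 0 XOR 1 = 1
= 1001101101000101 (39749 decimal)


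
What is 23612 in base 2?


Divide by 2 repeatedly:
23612 ÷ 2 = 11806 remainder 0
11806 ÷ 2 = 5903 remainder 0
5903 ÷ 2 = 2951 remainder 1
2951 ÷ 2 = 1475 remainder 1
1475 ÷ 2 = 737 remainder 1
737 ÷ 2 = 368 remainder 1
368 ÷ 2 = 184 remainder 0
184 ÷ 2 = 92 remainder 0
92 ÷ 2 = 46 remainder 0
46 ÷ 2 = 23 remainder 0
23 ÷ 2 = 11 remainder 1
11 ÷ 2 = 5 remainder 1
5 ÷ 2 = 2 remainder 1
2 ÷ 2 = 1 remainder 0
1 ÷ 2 = 0 remainder 1
Reading remainders bottom-up:
= 101110000111100


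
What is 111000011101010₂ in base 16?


Group into 4-bit nibbles: 0111000011101010
  0111 = 7
  0000 = 0
  1110 = E
  1010 = A
= 0x70EA


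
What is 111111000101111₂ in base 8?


Group into 3-bit groups: 111111000101111
  111 = 7
  111 = 7
  000 = 0
  101 = 5
  111 = 7
= 0o77057


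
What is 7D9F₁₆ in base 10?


Positional values:
Position 0: F × 16^0 = 15 × 1 = 15
Position 1: 9 × 16^1 = 9 × 16 = 144
Position 2: D × 16^2 = 13 × 256 = 3328
Position 3: 7 × 16^3 = 7 × 4096 = 28672
Sum = 15 + 144 + 3328 + 28672
= 32159


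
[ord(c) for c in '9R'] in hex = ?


String: '9R'  (2 characters)
Per-character ASCII lookup:
  '9': digits start at 48: '9' = 48 + 9 = 57 → 0x39
  'R': uppercase starts at 65: 'R' = 65 + 17 = 82 → 0x52
= 0x39 0x52


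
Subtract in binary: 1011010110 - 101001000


Align and subtract column by column (LSB to MSB, borrowing when needed):
  1011010110
- 0101001000
  ----------
  col 0: (0 - 0 borrow-in) - 0 → 0 - 0 = 0, borrow out 0
  col 1: (1 - 0 borrow-in) - 0 → 1 - 0 = 1, borrow out 0
  col 2: (1 - 0 borrow-in) - 0 → 1 - 0 = 1, borrow out 0
  col 3: (0 - 0 borrow-in) - 1 → borrow from next column: (0+2) - 1 = 1, borrow out 1
  col 4: (1 - 1 borrow-in) - 0 → 0 - 0 = 0, borrow out 0
  col 5: (0 - 0 borrow-in) - 0 → 0 - 0 = 0, borrow out 0
  col 6: (1 - 0 borrow-in) - 1 → 1 - 1 = 0, borrow out 0
  col 7: (1 - 0 borrow-in) - 0 → 1 - 0 = 1, borrow out 0
  col 8: (0 - 0 borrow-in) - 1 → borrow from next column: (0+2) - 1 = 1, borrow out 1
  col 9: (1 - 1 borrow-in) - 0 → 0 - 0 = 0, borrow out 0
Reading bits MSB→LSB: 0110001110
Strip leading zeros: 110001110
= 110001110


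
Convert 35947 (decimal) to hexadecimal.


Divide by 16 repeatedly:
35947 ÷ 16 = 2246 remainder 11 (B)
2246 ÷ 16 = 140 remainder 6 (6)
140 ÷ 16 = 8 remainder 12 (C)
8 ÷ 16 = 0 remainder 8 (8)
Reading remainders bottom-up:
= 0x8C6B


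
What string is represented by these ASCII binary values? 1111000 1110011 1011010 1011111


Codes (binary): 1111000 1110011 1011010 1011111
Per-code ASCII lookup:
  1111000 = 120  (range 97-122: lowercase, 120 - 97 = 23) → 'x'
  1110011 = 115  (range 97-122: lowercase, 115 - 97 = 18) → 's'
  1011010 = 90  (range 65-90: uppercase, 90 - 65 = 25) → 'Z'
  1011111 = 95  (special character) → '_'
= 'xsZ_'


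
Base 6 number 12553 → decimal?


Positional values (base 6):
  3 × 6^0 = 3 × 1 = 3
  5 × 6^1 = 5 × 6 = 30
  5 × 6^2 = 5 × 36 = 180
  2 × 6^3 = 2 × 216 = 432
  1 × 6^4 = 1 × 1296 = 1296
Sum = 3 + 30 + 180 + 432 + 1296
= 1941


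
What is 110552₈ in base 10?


Positional values:
Position 0: 2 × 8^0 = 2
Position 1: 5 × 8^1 = 40
Position 2: 5 × 8^2 = 320
Position 3: 0 × 8^3 = 0
Position 4: 1 × 8^4 = 4096
Position 5: 1 × 8^5 = 32768
Sum = 2 + 40 + 320 + 0 + 4096 + 32768
= 37226


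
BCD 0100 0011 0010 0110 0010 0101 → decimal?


Each 4-bit group → digit:
  0100 → 4
  0011 → 3
  0010 → 2
  0110 → 6
  0010 → 2
  0101 → 5
= 432625


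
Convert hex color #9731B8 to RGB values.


Hex: #9731B8
R = 97₁₆ = 151
G = 31₁₆ = 49
B = B8₁₆ = 184
= RGB(151, 49, 184)


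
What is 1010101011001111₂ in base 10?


Positional values:
Bit 0: 1 × 2^0 = 1
Bit 1: 1 × 2^1 = 2
Bit 2: 1 × 2^2 = 4
Bit 3: 1 × 2^3 = 8
Bit 6: 1 × 2^6 = 64
Bit 7: 1 × 2^7 = 128
Bit 9: 1 × 2^9 = 512
Bit 11: 1 × 2^11 = 2048
Bit 13: 1 × 2^13 = 8192
Bit 15: 1 × 2^15 = 32768
Sum = 1 + 2 + 4 + 8 + 64 + 128 + 512 + 2048 + 8192 + 32768
= 43727


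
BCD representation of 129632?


Each digit → 4-bit binary:
  1 → 0001
  2 → 0010
  9 → 1001
  6 → 0110
  3 → 0011
  2 → 0010
= 0001 0010 1001 0110 0011 0010


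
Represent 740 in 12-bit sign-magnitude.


Sign bit: 0 (positive)
Magnitude: 740 = 01011100100
= 001011100100


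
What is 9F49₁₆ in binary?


Each hex digit → 4 binary bits:
  9 = 1001
  F = 1111
  4 = 0100
  9 = 1001
Concatenate: 1001 1111 0100 1001
= 1001111101001001


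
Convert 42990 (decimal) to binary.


Divide by 2 repeatedly:
42990 ÷ 2 = 21495 remainder 0
21495 ÷ 2 = 10747 remainder 1
10747 ÷ 2 = 5373 remainder 1
5373 ÷ 2 = 2686 remainder 1
2686 ÷ 2 = 1343 remainder 0
1343 ÷ 2 = 671 remainder 1
671 ÷ 2 = 335 remainder 1
335 ÷ 2 = 167 remainder 1
167 ÷ 2 = 83 remainder 1
83 ÷ 2 = 41 remainder 1
41 ÷ 2 = 20 remainder 1
20 ÷ 2 = 10 remainder 0
10 ÷ 2 = 5 remainder 0
5 ÷ 2 = 2 remainder 1
2 ÷ 2 = 1 remainder 0
1 ÷ 2 = 0 remainder 1
Reading remainders bottom-up:
= 1010011111101110


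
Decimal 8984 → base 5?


Divide by 5 repeatedly:
8984 ÷ 5 = 1796 remainder 4
1796 ÷ 5 = 359 remainder 1
359 ÷ 5 = 71 remainder 4
71 ÷ 5 = 14 remainder 1
14 ÷ 5 = 2 remainder 4
2 ÷ 5 = 0 remainder 2
Reading remainders bottom-up:
= 241414


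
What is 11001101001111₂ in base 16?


Group into 4-bit nibbles: 0011001101001111
  0011 = 3
  0011 = 3
  0100 = 4
  1111 = F
= 0x334F


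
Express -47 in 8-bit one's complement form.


Original: 00101111
Invert all bits:
  bit 0: 0 → 1
  bit 1: 0 → 1
  bit 2: 1 → 0
  bit 3: 0 → 1
  bit 4: 1 → 0
  bit 5: 1 → 0
  bit 6: 1 → 0
  bit 7: 1 → 0
= 11010000


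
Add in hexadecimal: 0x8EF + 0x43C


Align and add column by column (LSB to MSB, each column mod 16 with carry):
  08EF
+ 043C
  ----
  col 0: F(15) + C(12) + 0 (carry in) = 27 → B(11), carry out 1
  col 1: E(14) + 3(3) + 1 (carry in) = 18 → 2(2), carry out 1
  col 2: 8(8) + 4(4) + 1 (carry in) = 13 → D(13), carry out 0
  col 3: 0(0) + 0(0) + 0 (carry in) = 0 → 0(0), carry out 0
Reading digits MSB→LSB: 0D2B
Strip leading zeros: D2B
= 0xD2B


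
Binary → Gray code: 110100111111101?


Binary: 110100111111101
Gray code: G = B XOR (B >> 1)
B >> 1 = 011010011111110
110100111111101 XOR 011010011111110:
  1 XOR 0 = 1
  1 XOR 1 = 0
  0 XOR 1 = 1
  1 XOR 0 = 1
  0 XOR 1 = 1
  0 XOR 0 = 0
  1 XOR 0 = 1
  1 XOR 1 = 0
  1 XOR 1 = 0
  1 XOR 1 = 0
  1 XOR 1 = 0
  1 XOR 1 = 0
  1 XOR 1 = 0
  0 XOR 1 = 1
  1 XOR 0 = 1
= 101110100000011


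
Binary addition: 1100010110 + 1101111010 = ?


Align and add column by column (LSB to MSB, carry propagating):
  01100010110
+ 01101111010
  -----------
  col 0: 0 + 0 + 0 (carry in) = 0 → bit 0, carry out 0
  col 1: 1 + 1 + 0 (carry in) = 2 → bit 0, carry out 1
  col 2: 1 + 0 + 1 (carry in) = 2 → bit 0, carry out 1
  col 3: 0 + 1 + 1 (carry in) = 2 → bit 0, carry out 1
  col 4: 1 + 1 + 1 (carry in) = 3 → bit 1, carry out 1
  col 5: 0 + 1 + 1 (carry in) = 2 → bit 0, carry out 1
  col 6: 0 + 1 + 1 (carry in) = 2 → bit 0, carry out 1
  col 7: 0 + 0 + 1 (carry in) = 1 → bit 1, carry out 0
  col 8: 1 + 1 + 0 (carry in) = 2 → bit 0, carry out 1
  col 9: 1 + 1 + 1 (carry in) = 3 → bit 1, carry out 1
  col 10: 0 + 0 + 1 (carry in) = 1 → bit 1, carry out 0
Reading bits MSB→LSB: 11010010000
Strip leading zeros: 11010010000
= 11010010000


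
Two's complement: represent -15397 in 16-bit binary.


Original: 0011110000100101
Step 1 - Invert all bits: 1100001111011010
Step 2 - Add 1: 1100001111011010 + 1
= 1100001111011011 (represents -15397)


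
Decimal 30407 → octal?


Divide by 8 repeatedly:
30407 ÷ 8 = 3800 remainder 7
3800 ÷ 8 = 475 remainder 0
475 ÷ 8 = 59 remainder 3
59 ÷ 8 = 7 remainder 3
7 ÷ 8 = 0 remainder 7
Reading remainders bottom-up:
= 0o73307


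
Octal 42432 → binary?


Each octal digit → 3 binary bits:
  4 = 100
  2 = 010
  4 = 100
  3 = 011
  2 = 010
Concatenate: 100 010 100 011 010
= 100010100011010


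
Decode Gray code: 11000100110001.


Gray code: 11000100110001
MSB stays the same: 1
Each subsequent bit = prev_binary XOR current_gray:
  B[1] = 1 XOR 1 = 0
  B[2] = 0 XOR 0 = 0
  B[3] = 0 XOR 0 = 0
  B[4] = 0 XOR 0 = 0
  B[5] = 0 XOR 1 = 1
  B[6] = 1 XOR 0 = 1
  B[7] = 1 XOR 0 = 1
  B[8] = 1 XOR 1 = 0
  B[9] = 0 XOR 1 = 1
  B[10] = 1 XOR 0 = 1
  B[11] = 1 XOR 0 = 1
  B[12] = 1 XOR 0 = 1
  B[13] = 1 XOR 1 = 0
= 10000111011110 (8670 decimal)


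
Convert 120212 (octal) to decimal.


Positional values:
Position 0: 2 × 8^0 = 2
Position 1: 1 × 8^1 = 8
Position 2: 2 × 8^2 = 128
Position 3: 0 × 8^3 = 0
Position 4: 2 × 8^4 = 8192
Position 5: 1 × 8^5 = 32768
Sum = 2 + 8 + 128 + 0 + 8192 + 32768
= 41098


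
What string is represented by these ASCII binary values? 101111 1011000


Codes (binary): 101111 1011000
Per-code ASCII lookup:
  101111 = 47  (special character) → '/'
  1011000 = 88  (range 65-90: uppercase, 88 - 65 = 23) → 'X'
= '/X'


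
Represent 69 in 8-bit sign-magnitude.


Sign bit: 0 (positive)
Magnitude: 69 = 1000101
= 01000101


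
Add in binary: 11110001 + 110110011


Align and add column by column (LSB to MSB, carry propagating):
  0011110001
+ 0110110011
  ----------
  col 0: 1 + 1 + 0 (carry in) = 2 → bit 0, carry out 1
  col 1: 0 + 1 + 1 (carry in) = 2 → bit 0, carry out 1
  col 2: 0 + 0 + 1 (carry in) = 1 → bit 1, carry out 0
  col 3: 0 + 0 + 0 (carry in) = 0 → bit 0, carry out 0
  col 4: 1 + 1 + 0 (carry in) = 2 → bit 0, carry out 1
  col 5: 1 + 1 + 1 (carry in) = 3 → bit 1, carry out 1
  col 6: 1 + 0 + 1 (carry in) = 2 → bit 0, carry out 1
  col 7: 1 + 1 + 1 (carry in) = 3 → bit 1, carry out 1
  col 8: 0 + 1 + 1 (carry in) = 2 → bit 0, carry out 1
  col 9: 0 + 0 + 1 (carry in) = 1 → bit 1, carry out 0
Reading bits MSB→LSB: 1010100100
Strip leading zeros: 1010100100
= 1010100100


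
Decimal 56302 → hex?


Divide by 16 repeatedly:
56302 ÷ 16 = 3518 remainder 14 (E)
3518 ÷ 16 = 219 remainder 14 (E)
219 ÷ 16 = 13 remainder 11 (B)
13 ÷ 16 = 0 remainder 13 (D)
Reading remainders bottom-up:
= 0xDBEE


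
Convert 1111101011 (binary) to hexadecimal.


Group into 4-bit nibbles: 001111101011
  0011 = 3
  1110 = E
  1011 = B
= 0x3EB


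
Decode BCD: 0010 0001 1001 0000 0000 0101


Each 4-bit group → digit:
  0010 → 2
  0001 → 1
  1001 → 9
  0000 → 0
  0000 → 0
  0101 → 5
= 219005


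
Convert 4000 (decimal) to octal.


Divide by 8 repeatedly:
4000 ÷ 8 = 500 remainder 0
500 ÷ 8 = 62 remainder 4
62 ÷ 8 = 7 remainder 6
7 ÷ 8 = 0 remainder 7
Reading remainders bottom-up:
= 0o7640


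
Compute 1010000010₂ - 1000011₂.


Align and subtract column by column (LSB to MSB, borrowing when needed):
  1010000010
- 0001000011
  ----------
  col 0: (0 - 0 borrow-in) - 1 → borrow from next column: (0+2) - 1 = 1, borrow out 1
  col 1: (1 - 1 borrow-in) - 1 → borrow from next column: (0+2) - 1 = 1, borrow out 1
  col 2: (0 - 1 borrow-in) - 0 → borrow from next column: (-1+2) - 0 = 1, borrow out 1
  col 3: (0 - 1 borrow-in) - 0 → borrow from next column: (-1+2) - 0 = 1, borrow out 1
  col 4: (0 - 1 borrow-in) - 0 → borrow from next column: (-1+2) - 0 = 1, borrow out 1
  col 5: (0 - 1 borrow-in) - 0 → borrow from next column: (-1+2) - 0 = 1, borrow out 1
  col 6: (0 - 1 borrow-in) - 1 → borrow from next column: (-1+2) - 1 = 0, borrow out 1
  col 7: (1 - 1 borrow-in) - 0 → 0 - 0 = 0, borrow out 0
  col 8: (0 - 0 borrow-in) - 0 → 0 - 0 = 0, borrow out 0
  col 9: (1 - 0 borrow-in) - 0 → 1 - 0 = 1, borrow out 0
Reading bits MSB→LSB: 1000111111
Strip leading zeros: 1000111111
= 1000111111


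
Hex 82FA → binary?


Each hex digit → 4 binary bits:
  8 = 1000
  2 = 0010
  F = 1111
  A = 1010
Concatenate: 1000 0010 1111 1010
= 1000001011111010


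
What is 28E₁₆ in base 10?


Positional values:
Position 0: E × 16^0 = 14 × 1 = 14
Position 1: 8 × 16^1 = 8 × 16 = 128
Position 2: 2 × 16^2 = 2 × 256 = 512
Sum = 14 + 128 + 512
= 654


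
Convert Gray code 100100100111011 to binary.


Gray code: 100100100111011
MSB stays the same: 1
Each subsequent bit = prev_binary XOR current_gray:
  B[1] = 1 XOR 0 = 1
  B[2] = 1 XOR 0 = 1
  B[3] = 1 XOR 1 = 0
  B[4] = 0 XOR 0 = 0
  B[5] = 0 XOR 0 = 0
  B[6] = 0 XOR 1 = 1
  B[7] = 1 XOR 0 = 1
  B[8] = 1 XOR 0 = 1
  B[9] = 1 XOR 1 = 0
  B[10] = 0 XOR 1 = 1
  B[11] = 1 XOR 1 = 0
  B[12] = 0 XOR 0 = 0
  B[13] = 0 XOR 1 = 1
  B[14] = 1 XOR 1 = 0
= 111000111010010 (29138 decimal)


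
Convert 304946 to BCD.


Each digit → 4-bit binary:
  3 → 0011
  0 → 0000
  4 → 0100
  9 → 1001
  4 → 0100
  6 → 0110
= 0011 0000 0100 1001 0100 0110


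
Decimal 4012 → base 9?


Divide by 9 repeatedly:
4012 ÷ 9 = 445 remainder 7
445 ÷ 9 = 49 remainder 4
49 ÷ 9 = 5 remainder 4
5 ÷ 9 = 0 remainder 5
Reading remainders bottom-up:
= 5447


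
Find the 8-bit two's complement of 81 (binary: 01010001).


Original: 01010001
Step 1 - Invert all bits: 10101110
Step 2 - Add 1: 10101110 + 1
= 10101111 (represents -81)


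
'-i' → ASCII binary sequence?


String: '-i'  (2 characters)
Per-character ASCII lookup:
  '-': special character: '-' = 45 → 101101
  'i': lowercase starts at 97: 'i' = 97 + 8 = 105 → 1101001
= 101101 1101001


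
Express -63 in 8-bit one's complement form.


Original: 00111111
Invert all bits:
  bit 0: 0 → 1
  bit 1: 0 → 1
  bit 2: 1 → 0
  bit 3: 1 → 0
  bit 4: 1 → 0
  bit 5: 1 → 0
  bit 6: 1 → 0
  bit 7: 1 → 0
= 11000000


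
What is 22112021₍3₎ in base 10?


Positional values (base 3):
  1 × 3^0 = 1 × 1 = 1
  2 × 3^1 = 2 × 3 = 6
  0 × 3^2 = 0 × 9 = 0
  2 × 3^3 = 2 × 27 = 54
  1 × 3^4 = 1 × 81 = 81
  1 × 3^5 = 1 × 243 = 243
  2 × 3^6 = 2 × 729 = 1458
  2 × 3^7 = 2 × 2187 = 4374
Sum = 1 + 6 + 0 + 54 + 81 + 243 + 1458 + 4374
= 6217


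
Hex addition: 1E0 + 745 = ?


Align and add column by column (LSB to MSB, each column mod 16 with carry):
  01E0
+ 0745
  ----
  col 0: 0(0) + 5(5) + 0 (carry in) = 5 → 5(5), carry out 0
  col 1: E(14) + 4(4) + 0 (carry in) = 18 → 2(2), carry out 1
  col 2: 1(1) + 7(7) + 1 (carry in) = 9 → 9(9), carry out 0
  col 3: 0(0) + 0(0) + 0 (carry in) = 0 → 0(0), carry out 0
Reading digits MSB→LSB: 0925
Strip leading zeros: 925
= 0x925


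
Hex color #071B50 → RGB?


Hex: #071B50
R = 07₁₆ = 7
G = 1B₁₆ = 27
B = 50₁₆ = 80
= RGB(7, 27, 80)


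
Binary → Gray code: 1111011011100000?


Binary: 1111011011100000
Gray code: G = B XOR (B >> 1)
B >> 1 = 0111101101110000
1111011011100000 XOR 0111101101110000:
  1 XOR 0 = 1
  1 XOR 1 = 0
  1 XOR 1 = 0
  1 XOR 1 = 0
  0 XOR 1 = 1
  1 XOR 0 = 1
  1 XOR 1 = 0
  0 XOR 1 = 1
  1 XOR 0 = 1
  1 XOR 1 = 0
  1 XOR 1 = 0
  0 XOR 1 = 1
  0 XOR 0 = 0
  0 XOR 0 = 0
  0 XOR 0 = 0
  0 XOR 0 = 0
= 1000110110010000


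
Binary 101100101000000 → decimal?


Positional values:
Bit 6: 1 × 2^6 = 64
Bit 8: 1 × 2^8 = 256
Bit 11: 1 × 2^11 = 2048
Bit 12: 1 × 2^12 = 4096
Bit 14: 1 × 2^14 = 16384
Sum = 64 + 256 + 2048 + 4096 + 16384
= 22848


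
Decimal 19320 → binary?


Divide by 2 repeatedly:
19320 ÷ 2 = 9660 remainder 0
9660 ÷ 2 = 4830 remainder 0
4830 ÷ 2 = 2415 remainder 0
2415 ÷ 2 = 1207 remainder 1
1207 ÷ 2 = 603 remainder 1
603 ÷ 2 = 301 remainder 1
301 ÷ 2 = 150 remainder 1
150 ÷ 2 = 75 remainder 0
75 ÷ 2 = 37 remainder 1
37 ÷ 2 = 18 remainder 1
18 ÷ 2 = 9 remainder 0
9 ÷ 2 = 4 remainder 1
4 ÷ 2 = 2 remainder 0
2 ÷ 2 = 1 remainder 0
1 ÷ 2 = 0 remainder 1
Reading remainders bottom-up:
= 100101101111000


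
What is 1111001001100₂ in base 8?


Group into 3-bit groups: 001111001001100
  001 = 1
  111 = 7
  001 = 1
  001 = 1
  100 = 4
= 0o17114


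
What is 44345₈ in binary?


Each octal digit → 3 binary bits:
  4 = 100
  4 = 100
  3 = 011
  4 = 100
  5 = 101
Concatenate: 100 100 011 100 101
= 100100011100101


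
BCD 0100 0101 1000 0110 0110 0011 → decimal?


Each 4-bit group → digit:
  0100 → 4
  0101 → 5
  1000 → 8
  0110 → 6
  0110 → 6
  0011 → 3
= 458663


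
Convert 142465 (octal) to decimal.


Positional values:
Position 0: 5 × 8^0 = 5
Position 1: 6 × 8^1 = 48
Position 2: 4 × 8^2 = 256
Position 3: 2 × 8^3 = 1024
Position 4: 4 × 8^4 = 16384
Position 5: 1 × 8^5 = 32768
Sum = 5 + 48 + 256 + 1024 + 16384 + 32768
= 50485


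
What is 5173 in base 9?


Divide by 9 repeatedly:
5173 ÷ 9 = 574 remainder 7
574 ÷ 9 = 63 remainder 7
63 ÷ 9 = 7 remainder 0
7 ÷ 9 = 0 remainder 7
Reading remainders bottom-up:
= 7077


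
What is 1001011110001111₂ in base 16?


Group into 4-bit nibbles: 1001011110001111
  1001 = 9
  0111 = 7
  1000 = 8
  1111 = F
= 0x978F


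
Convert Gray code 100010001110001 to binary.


Gray code: 100010001110001
MSB stays the same: 1
Each subsequent bit = prev_binary XOR current_gray:
  B[1] = 1 XOR 0 = 1
  B[2] = 1 XOR 0 = 1
  B[3] = 1 XOR 0 = 1
  B[4] = 1 XOR 1 = 0
  B[5] = 0 XOR 0 = 0
  B[6] = 0 XOR 0 = 0
  B[7] = 0 XOR 0 = 0
  B[8] = 0 XOR 1 = 1
  B[9] = 1 XOR 1 = 0
  B[10] = 0 XOR 1 = 1
  B[11] = 1 XOR 0 = 1
  B[12] = 1 XOR 0 = 1
  B[13] = 1 XOR 0 = 1
  B[14] = 1 XOR 1 = 0
= 111100001011110 (30814 decimal)


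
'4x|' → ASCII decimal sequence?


String: '4x|'  (3 characters)
Per-character ASCII lookup:
  '4': digits start at 48: '4' = 48 + 4 = 52
  'x': lowercase starts at 97: 'x' = 97 + 23 = 120
  '|': special character: '|' = 124
= 52 120 124


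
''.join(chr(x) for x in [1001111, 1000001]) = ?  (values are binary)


Codes (binary): 1001111 1000001
Per-code ASCII lookup:
  1001111 = 79  (range 65-90: uppercase, 79 - 65 = 14) → 'O'
  1000001 = 65  (range 65-90: uppercase, 65 - 65 = 0) → 'A'
= 'OA'


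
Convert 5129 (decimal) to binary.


Divide by 2 repeatedly:
5129 ÷ 2 = 2564 remainder 1
2564 ÷ 2 = 1282 remainder 0
1282 ÷ 2 = 641 remainder 0
641 ÷ 2 = 320 remainder 1
320 ÷ 2 = 160 remainder 0
160 ÷ 2 = 80 remainder 0
80 ÷ 2 = 40 remainder 0
40 ÷ 2 = 20 remainder 0
20 ÷ 2 = 10 remainder 0
10 ÷ 2 = 5 remainder 0
5 ÷ 2 = 2 remainder 1
2 ÷ 2 = 1 remainder 0
1 ÷ 2 = 0 remainder 1
Reading remainders bottom-up:
= 1010000001001


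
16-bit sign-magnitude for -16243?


Sign bit: 1 (negative)
Magnitude: 16243 = 011111101110011
= 1011111101110011


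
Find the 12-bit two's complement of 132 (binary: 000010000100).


Original: 000010000100
Step 1 - Invert all bits: 111101111011
Step 2 - Add 1: 111101111011 + 1
= 111101111100 (represents -132)


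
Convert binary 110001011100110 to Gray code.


Binary: 110001011100110
Gray code: G = B XOR (B >> 1)
B >> 1 = 011000101110011
110001011100110 XOR 011000101110011:
  1 XOR 0 = 1
  1 XOR 1 = 0
  0 XOR 1 = 1
  0 XOR 0 = 0
  0 XOR 0 = 0
  1 XOR 0 = 1
  0 XOR 1 = 1
  1 XOR 0 = 1
  1 XOR 1 = 0
  1 XOR 1 = 0
  0 XOR 1 = 1
  0 XOR 0 = 0
  1 XOR 0 = 1
  1 XOR 1 = 0
  0 XOR 1 = 1
= 101001110010101


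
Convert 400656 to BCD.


Each digit → 4-bit binary:
  4 → 0100
  0 → 0000
  0 → 0000
  6 → 0110
  5 → 0101
  6 → 0110
= 0100 0000 0000 0110 0101 0110


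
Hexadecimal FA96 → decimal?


Positional values:
Position 0: 6 × 16^0 = 6 × 1 = 6
Position 1: 9 × 16^1 = 9 × 16 = 144
Position 2: A × 16^2 = 10 × 256 = 2560
Position 3: F × 16^3 = 15 × 4096 = 61440
Sum = 6 + 144 + 2560 + 61440
= 64150


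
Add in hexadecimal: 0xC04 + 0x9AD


Align and add column by column (LSB to MSB, each column mod 16 with carry):
  0C04
+ 09AD
  ----
  col 0: 4(4) + D(13) + 0 (carry in) = 17 → 1(1), carry out 1
  col 1: 0(0) + A(10) + 1 (carry in) = 11 → B(11), carry out 0
  col 2: C(12) + 9(9) + 0 (carry in) = 21 → 5(5), carry out 1
  col 3: 0(0) + 0(0) + 1 (carry in) = 1 → 1(1), carry out 0
Reading digits MSB→LSB: 15B1
Strip leading zeros: 15B1
= 0x15B1


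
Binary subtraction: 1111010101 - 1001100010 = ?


Align and subtract column by column (LSB to MSB, borrowing when needed):
  1111010101
- 1001100010
  ----------
  col 0: (1 - 0 borrow-in) - 0 → 1 - 0 = 1, borrow out 0
  col 1: (0 - 0 borrow-in) - 1 → borrow from next column: (0+2) - 1 = 1, borrow out 1
  col 2: (1 - 1 borrow-in) - 0 → 0 - 0 = 0, borrow out 0
  col 3: (0 - 0 borrow-in) - 0 → 0 - 0 = 0, borrow out 0
  col 4: (1 - 0 borrow-in) - 0 → 1 - 0 = 1, borrow out 0
  col 5: (0 - 0 borrow-in) - 1 → borrow from next column: (0+2) - 1 = 1, borrow out 1
  col 6: (1 - 1 borrow-in) - 1 → borrow from next column: (0+2) - 1 = 1, borrow out 1
  col 7: (1 - 1 borrow-in) - 0 → 0 - 0 = 0, borrow out 0
  col 8: (1 - 0 borrow-in) - 0 → 1 - 0 = 1, borrow out 0
  col 9: (1 - 0 borrow-in) - 1 → 1 - 1 = 0, borrow out 0
Reading bits MSB→LSB: 0101110011
Strip leading zeros: 101110011
= 101110011


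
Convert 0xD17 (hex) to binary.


Each hex digit → 4 binary bits:
  D = 1101
  1 = 0001
  7 = 0111
Concatenate: 1101 0001 0111
= 110100010111


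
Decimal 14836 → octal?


Divide by 8 repeatedly:
14836 ÷ 8 = 1854 remainder 4
1854 ÷ 8 = 231 remainder 6
231 ÷ 8 = 28 remainder 7
28 ÷ 8 = 3 remainder 4
3 ÷ 8 = 0 remainder 3
Reading remainders bottom-up:
= 0o34764


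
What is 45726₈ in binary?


Each octal digit → 3 binary bits:
  4 = 100
  5 = 101
  7 = 111
  2 = 010
  6 = 110
Concatenate: 100 101 111 010 110
= 100101111010110


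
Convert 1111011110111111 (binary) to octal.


Group into 3-bit groups: 001111011110111111
  001 = 1
  111 = 7
  011 = 3
  110 = 6
  111 = 7
  111 = 7
= 0o173677


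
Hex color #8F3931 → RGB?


Hex: #8F3931
R = 8F₁₆ = 143
G = 39₁₆ = 57
B = 31₁₆ = 49
= RGB(143, 57, 49)


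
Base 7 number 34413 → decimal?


Positional values (base 7):
  3 × 7^0 = 3 × 1 = 3
  1 × 7^1 = 1 × 7 = 7
  4 × 7^2 = 4 × 49 = 196
  4 × 7^3 = 4 × 343 = 1372
  3 × 7^4 = 3 × 2401 = 7203
Sum = 3 + 7 + 196 + 1372 + 7203
= 8781


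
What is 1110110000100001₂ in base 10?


Positional values:
Bit 0: 1 × 2^0 = 1
Bit 5: 1 × 2^5 = 32
Bit 10: 1 × 2^10 = 1024
Bit 11: 1 × 2^11 = 2048
Bit 13: 1 × 2^13 = 8192
Bit 14: 1 × 2^14 = 16384
Bit 15: 1 × 2^15 = 32768
Sum = 1 + 32 + 1024 + 2048 + 8192 + 16384 + 32768
= 60449


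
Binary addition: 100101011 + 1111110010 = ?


Align and add column by column (LSB to MSB, carry propagating):
  00100101011
+ 01111110010
  -----------
  col 0: 1 + 0 + 0 (carry in) = 1 → bit 1, carry out 0
  col 1: 1 + 1 + 0 (carry in) = 2 → bit 0, carry out 1
  col 2: 0 + 0 + 1 (carry in) = 1 → bit 1, carry out 0
  col 3: 1 + 0 + 0 (carry in) = 1 → bit 1, carry out 0
  col 4: 0 + 1 + 0 (carry in) = 1 → bit 1, carry out 0
  col 5: 1 + 1 + 0 (carry in) = 2 → bit 0, carry out 1
  col 6: 0 + 1 + 1 (carry in) = 2 → bit 0, carry out 1
  col 7: 0 + 1 + 1 (carry in) = 2 → bit 0, carry out 1
  col 8: 1 + 1 + 1 (carry in) = 3 → bit 1, carry out 1
  col 9: 0 + 1 + 1 (carry in) = 2 → bit 0, carry out 1
  col 10: 0 + 0 + 1 (carry in) = 1 → bit 1, carry out 0
Reading bits MSB→LSB: 10100011101
Strip leading zeros: 10100011101
= 10100011101


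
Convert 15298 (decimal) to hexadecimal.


Divide by 16 repeatedly:
15298 ÷ 16 = 956 remainder 2 (2)
956 ÷ 16 = 59 remainder 12 (C)
59 ÷ 16 = 3 remainder 11 (B)
3 ÷ 16 = 0 remainder 3 (3)
Reading remainders bottom-up:
= 0x3BC2


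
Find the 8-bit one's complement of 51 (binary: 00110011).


Original: 00110011
Invert all bits:
  bit 0: 0 → 1
  bit 1: 0 → 1
  bit 2: 1 → 0
  bit 3: 1 → 0
  bit 4: 0 → 1
  bit 5: 0 → 1
  bit 6: 1 → 0
  bit 7: 1 → 0
= 11001100


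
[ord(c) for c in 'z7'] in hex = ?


String: 'z7'  (2 characters)
Per-character ASCII lookup:
  'z': lowercase starts at 97: 'z' = 97 + 25 = 122 → 0x7A
  '7': digits start at 48: '7' = 48 + 7 = 55 → 0x37
= 0x7A 0x37


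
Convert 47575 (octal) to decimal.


Positional values:
Position 0: 5 × 8^0 = 5
Position 1: 7 × 8^1 = 56
Position 2: 5 × 8^2 = 320
Position 3: 7 × 8^3 = 3584
Position 4: 4 × 8^4 = 16384
Sum = 5 + 56 + 320 + 3584 + 16384
= 20349


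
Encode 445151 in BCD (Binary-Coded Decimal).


Each digit → 4-bit binary:
  4 → 0100
  4 → 0100
  5 → 0101
  1 → 0001
  5 → 0101
  1 → 0001
= 0100 0100 0101 0001 0101 0001


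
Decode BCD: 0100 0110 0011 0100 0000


Each 4-bit group → digit:
  0100 → 4
  0110 → 6
  0011 → 3
  0100 → 4
  0000 → 0
= 46340


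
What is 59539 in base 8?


Divide by 8 repeatedly:
59539 ÷ 8 = 7442 remainder 3
7442 ÷ 8 = 930 remainder 2
930 ÷ 8 = 116 remainder 2
116 ÷ 8 = 14 remainder 4
14 ÷ 8 = 1 remainder 6
1 ÷ 8 = 0 remainder 1
Reading remainders bottom-up:
= 0o164223


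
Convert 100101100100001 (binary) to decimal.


Positional values:
Bit 0: 1 × 2^0 = 1
Bit 5: 1 × 2^5 = 32
Bit 8: 1 × 2^8 = 256
Bit 9: 1 × 2^9 = 512
Bit 11: 1 × 2^11 = 2048
Bit 14: 1 × 2^14 = 16384
Sum = 1 + 32 + 256 + 512 + 2048 + 16384
= 19233


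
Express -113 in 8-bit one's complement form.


Original: 01110001
Invert all bits:
  bit 0: 0 → 1
  bit 1: 1 → 0
  bit 2: 1 → 0
  bit 3: 1 → 0
  bit 4: 0 → 1
  bit 5: 0 → 1
  bit 6: 0 → 1
  bit 7: 1 → 0
= 10001110


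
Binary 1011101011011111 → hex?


Group into 4-bit nibbles: 1011101011011111
  1011 = B
  1010 = A
  1101 = D
  1111 = F
= 0xBADF


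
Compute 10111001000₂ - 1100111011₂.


Align and subtract column by column (LSB to MSB, borrowing when needed):
  10111001000
- 01100111011
  -----------
  col 0: (0 - 0 borrow-in) - 1 → borrow from next column: (0+2) - 1 = 1, borrow out 1
  col 1: (0 - 1 borrow-in) - 1 → borrow from next column: (-1+2) - 1 = 0, borrow out 1
  col 2: (0 - 1 borrow-in) - 0 → borrow from next column: (-1+2) - 0 = 1, borrow out 1
  col 3: (1 - 1 borrow-in) - 1 → borrow from next column: (0+2) - 1 = 1, borrow out 1
  col 4: (0 - 1 borrow-in) - 1 → borrow from next column: (-1+2) - 1 = 0, borrow out 1
  col 5: (0 - 1 borrow-in) - 1 → borrow from next column: (-1+2) - 1 = 0, borrow out 1
  col 6: (1 - 1 borrow-in) - 0 → 0 - 0 = 0, borrow out 0
  col 7: (1 - 0 borrow-in) - 0 → 1 - 0 = 1, borrow out 0
  col 8: (1 - 0 borrow-in) - 1 → 1 - 1 = 0, borrow out 0
  col 9: (0 - 0 borrow-in) - 1 → borrow from next column: (0+2) - 1 = 1, borrow out 1
  col 10: (1 - 1 borrow-in) - 0 → 0 - 0 = 0, borrow out 0
Reading bits MSB→LSB: 01010001101
Strip leading zeros: 1010001101
= 1010001101


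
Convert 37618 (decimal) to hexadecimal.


Divide by 16 repeatedly:
37618 ÷ 16 = 2351 remainder 2 (2)
2351 ÷ 16 = 146 remainder 15 (F)
146 ÷ 16 = 9 remainder 2 (2)
9 ÷ 16 = 0 remainder 9 (9)
Reading remainders bottom-up:
= 0x92F2


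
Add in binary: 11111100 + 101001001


Align and add column by column (LSB to MSB, carry propagating):
  0011111100
+ 0101001001
  ----------
  col 0: 0 + 1 + 0 (carry in) = 1 → bit 1, carry out 0
  col 1: 0 + 0 + 0 (carry in) = 0 → bit 0, carry out 0
  col 2: 1 + 0 + 0 (carry in) = 1 → bit 1, carry out 0
  col 3: 1 + 1 + 0 (carry in) = 2 → bit 0, carry out 1
  col 4: 1 + 0 + 1 (carry in) = 2 → bit 0, carry out 1
  col 5: 1 + 0 + 1 (carry in) = 2 → bit 0, carry out 1
  col 6: 1 + 1 + 1 (carry in) = 3 → bit 1, carry out 1
  col 7: 1 + 0 + 1 (carry in) = 2 → bit 0, carry out 1
  col 8: 0 + 1 + 1 (carry in) = 2 → bit 0, carry out 1
  col 9: 0 + 0 + 1 (carry in) = 1 → bit 1, carry out 0
Reading bits MSB→LSB: 1001000101
Strip leading zeros: 1001000101
= 1001000101


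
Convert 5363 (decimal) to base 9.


Divide by 9 repeatedly:
5363 ÷ 9 = 595 remainder 8
595 ÷ 9 = 66 remainder 1
66 ÷ 9 = 7 remainder 3
7 ÷ 9 = 0 remainder 7
Reading remainders bottom-up:
= 7318


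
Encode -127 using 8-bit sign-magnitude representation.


Sign bit: 1 (negative)
Magnitude: 127 = 1111111
= 11111111


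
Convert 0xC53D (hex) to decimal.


Positional values:
Position 0: D × 16^0 = 13 × 1 = 13
Position 1: 3 × 16^1 = 3 × 16 = 48
Position 2: 5 × 16^2 = 5 × 256 = 1280
Position 3: C × 16^3 = 12 × 4096 = 49152
Sum = 13 + 48 + 1280 + 49152
= 50493


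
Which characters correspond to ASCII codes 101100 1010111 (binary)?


Codes (binary): 101100 1010111
Per-code ASCII lookup:
  101100 = 44  (special character) → ','
  1010111 = 87  (range 65-90: uppercase, 87 - 65 = 22) → 'W'
= ',W'


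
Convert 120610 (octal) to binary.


Each octal digit → 3 binary bits:
  1 = 001
  2 = 010
  0 = 000
  6 = 110
  1 = 001
  0 = 000
Concatenate: 001 010 000 110 001 000
= 001010000110001000


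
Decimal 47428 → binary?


Divide by 2 repeatedly:
47428 ÷ 2 = 23714 remainder 0
23714 ÷ 2 = 11857 remainder 0
11857 ÷ 2 = 5928 remainder 1
5928 ÷ 2 = 2964 remainder 0
2964 ÷ 2 = 1482 remainder 0
1482 ÷ 2 = 741 remainder 0
741 ÷ 2 = 370 remainder 1
370 ÷ 2 = 185 remainder 0
185 ÷ 2 = 92 remainder 1
92 ÷ 2 = 46 remainder 0
46 ÷ 2 = 23 remainder 0
23 ÷ 2 = 11 remainder 1
11 ÷ 2 = 5 remainder 1
5 ÷ 2 = 2 remainder 1
2 ÷ 2 = 1 remainder 0
1 ÷ 2 = 0 remainder 1
Reading remainders bottom-up:
= 1011100101000100


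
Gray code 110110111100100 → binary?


Gray code: 110110111100100
MSB stays the same: 1
Each subsequent bit = prev_binary XOR current_gray:
  B[1] = 1 XOR 1 = 0
  B[2] = 0 XOR 0 = 0
  B[3] = 0 XOR 1 = 1
  B[4] = 1 XOR 1 = 0
  B[5] = 0 XOR 0 = 0
  B[6] = 0 XOR 1 = 1
  B[7] = 1 XOR 1 = 0
  B[8] = 0 XOR 1 = 1
  B[9] = 1 XOR 1 = 0
  B[10] = 0 XOR 0 = 0
  B[11] = 0 XOR 0 = 0
  B[12] = 0 XOR 1 = 1
  B[13] = 1 XOR 0 = 1
  B[14] = 1 XOR 0 = 1
= 100100101000111 (18759 decimal)


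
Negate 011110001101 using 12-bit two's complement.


Original: 011110001101
Step 1 - Invert all bits: 100001110010
Step 2 - Add 1: 100001110010 + 1
= 100001110011 (represents -1933)


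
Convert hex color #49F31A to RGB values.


Hex: #49F31A
R = 49₁₆ = 73
G = F3₁₆ = 243
B = 1A₁₆ = 26
= RGB(73, 243, 26)


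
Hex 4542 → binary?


Each hex digit → 4 binary bits:
  4 = 0100
  5 = 0101
  4 = 0100
  2 = 0010
Concatenate: 0100 0101 0100 0010
= 0100010101000010


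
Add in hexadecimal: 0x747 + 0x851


Align and add column by column (LSB to MSB, each column mod 16 with carry):
  0747
+ 0851
  ----
  col 0: 7(7) + 1(1) + 0 (carry in) = 8 → 8(8), carry out 0
  col 1: 4(4) + 5(5) + 0 (carry in) = 9 → 9(9), carry out 0
  col 2: 7(7) + 8(8) + 0 (carry in) = 15 → F(15), carry out 0
  col 3: 0(0) + 0(0) + 0 (carry in) = 0 → 0(0), carry out 0
Reading digits MSB→LSB: 0F98
Strip leading zeros: F98
= 0xF98


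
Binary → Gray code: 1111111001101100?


Binary: 1111111001101100
Gray code: G = B XOR (B >> 1)
B >> 1 = 0111111100110110
1111111001101100 XOR 0111111100110110:
  1 XOR 0 = 1
  1 XOR 1 = 0
  1 XOR 1 = 0
  1 XOR 1 = 0
  1 XOR 1 = 0
  1 XOR 1 = 0
  1 XOR 1 = 0
  0 XOR 1 = 1
  0 XOR 0 = 0
  1 XOR 0 = 1
  1 XOR 1 = 0
  0 XOR 1 = 1
  1 XOR 0 = 1
  1 XOR 1 = 0
  0 XOR 1 = 1
  0 XOR 0 = 0
= 1000000101011010


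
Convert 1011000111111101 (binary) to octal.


Group into 3-bit groups: 001011000111111101
  001 = 1
  011 = 3
  000 = 0
  111 = 7
  111 = 7
  101 = 5
= 0o130775


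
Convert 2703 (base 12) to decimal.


Positional values (base 12):
  3 × 12^0 = 3 × 1 = 3
  0 × 12^1 = 0 × 12 = 0
  7 × 12^2 = 7 × 144 = 1008
  2 × 12^3 = 2 × 1728 = 3456
Sum = 3 + 0 + 1008 + 3456
= 4467


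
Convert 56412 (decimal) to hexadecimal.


Divide by 16 repeatedly:
56412 ÷ 16 = 3525 remainder 12 (C)
3525 ÷ 16 = 220 remainder 5 (5)
220 ÷ 16 = 13 remainder 12 (C)
13 ÷ 16 = 0 remainder 13 (D)
Reading remainders bottom-up:
= 0xDC5C


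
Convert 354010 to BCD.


Each digit → 4-bit binary:
  3 → 0011
  5 → 0101
  4 → 0100
  0 → 0000
  1 → 0001
  0 → 0000
= 0011 0101 0100 0000 0001 0000


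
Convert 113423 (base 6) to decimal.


Positional values (base 6):
  3 × 6^0 = 3 × 1 = 3
  2 × 6^1 = 2 × 6 = 12
  4 × 6^2 = 4 × 36 = 144
  3 × 6^3 = 3 × 216 = 648
  1 × 6^4 = 1 × 1296 = 1296
  1 × 6^5 = 1 × 7776 = 7776
Sum = 3 + 12 + 144 + 648 + 1296 + 7776
= 9879


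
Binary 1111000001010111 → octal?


Group into 3-bit groups: 001111000001010111
  001 = 1
  111 = 7
  000 = 0
  001 = 1
  010 = 2
  111 = 7
= 0o170127


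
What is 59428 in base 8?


Divide by 8 repeatedly:
59428 ÷ 8 = 7428 remainder 4
7428 ÷ 8 = 928 remainder 4
928 ÷ 8 = 116 remainder 0
116 ÷ 8 = 14 remainder 4
14 ÷ 8 = 1 remainder 6
1 ÷ 8 = 0 remainder 1
Reading remainders bottom-up:
= 0o164044


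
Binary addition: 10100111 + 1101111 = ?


Align and add column by column (LSB to MSB, carry propagating):
  010100111
+ 001101111
  ---------
  col 0: 1 + 1 + 0 (carry in) = 2 → bit 0, carry out 1
  col 1: 1 + 1 + 1 (carry in) = 3 → bit 1, carry out 1
  col 2: 1 + 1 + 1 (carry in) = 3 → bit 1, carry out 1
  col 3: 0 + 1 + 1 (carry in) = 2 → bit 0, carry out 1
  col 4: 0 + 0 + 1 (carry in) = 1 → bit 1, carry out 0
  col 5: 1 + 1 + 0 (carry in) = 2 → bit 0, carry out 1
  col 6: 0 + 1 + 1 (carry in) = 2 → bit 0, carry out 1
  col 7: 1 + 0 + 1 (carry in) = 2 → bit 0, carry out 1
  col 8: 0 + 0 + 1 (carry in) = 1 → bit 1, carry out 0
Reading bits MSB→LSB: 100010110
Strip leading zeros: 100010110
= 100010110


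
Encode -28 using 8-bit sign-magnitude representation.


Sign bit: 1 (negative)
Magnitude: 28 = 0011100
= 10011100


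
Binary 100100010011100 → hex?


Group into 4-bit nibbles: 0100100010011100
  0100 = 4
  1000 = 8
  1001 = 9
  1100 = C
= 0x489C


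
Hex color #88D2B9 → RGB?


Hex: #88D2B9
R = 88₁₆ = 136
G = D2₁₆ = 210
B = B9₁₆ = 185
= RGB(136, 210, 185)


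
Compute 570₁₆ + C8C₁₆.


Align and add column by column (LSB to MSB, each column mod 16 with carry):
  0570
+ 0C8C
  ----
  col 0: 0(0) + C(12) + 0 (carry in) = 12 → C(12), carry out 0
  col 1: 7(7) + 8(8) + 0 (carry in) = 15 → F(15), carry out 0
  col 2: 5(5) + C(12) + 0 (carry in) = 17 → 1(1), carry out 1
  col 3: 0(0) + 0(0) + 1 (carry in) = 1 → 1(1), carry out 0
Reading digits MSB→LSB: 11FC
Strip leading zeros: 11FC
= 0x11FC


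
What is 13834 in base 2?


Divide by 2 repeatedly:
13834 ÷ 2 = 6917 remainder 0
6917 ÷ 2 = 3458 remainder 1
3458 ÷ 2 = 1729 remainder 0
1729 ÷ 2 = 864 remainder 1
864 ÷ 2 = 432 remainder 0
432 ÷ 2 = 216 remainder 0
216 ÷ 2 = 108 remainder 0
108 ÷ 2 = 54 remainder 0
54 ÷ 2 = 27 remainder 0
27 ÷ 2 = 13 remainder 1
13 ÷ 2 = 6 remainder 1
6 ÷ 2 = 3 remainder 0
3 ÷ 2 = 1 remainder 1
1 ÷ 2 = 0 remainder 1
Reading remainders bottom-up:
= 11011000001010


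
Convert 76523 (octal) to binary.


Each octal digit → 3 binary bits:
  7 = 111
  6 = 110
  5 = 101
  2 = 010
  3 = 011
Concatenate: 111 110 101 010 011
= 111110101010011


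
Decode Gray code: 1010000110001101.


Gray code: 1010000110001101
MSB stays the same: 1
Each subsequent bit = prev_binary XOR current_gray:
  B[1] = 1 XOR 0 = 1
  B[2] = 1 XOR 1 = 0
  B[3] = 0 XOR 0 = 0
  B[4] = 0 XOR 0 = 0
  B[5] = 0 XOR 0 = 0
  B[6] = 0 XOR 0 = 0
  B[7] = 0 XOR 1 = 1
  B[8] = 1 XOR 1 = 0
  B[9] = 0 XOR 0 = 0
  B[10] = 0 XOR 0 = 0
  B[11] = 0 XOR 0 = 0
  B[12] = 0 XOR 1 = 1
  B[13] = 1 XOR 1 = 0
  B[14] = 0 XOR 0 = 0
  B[15] = 0 XOR 1 = 1
= 1100000100001001 (49417 decimal)


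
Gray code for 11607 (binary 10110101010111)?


Binary: 10110101010111
Gray code: G = B XOR (B >> 1)
B >> 1 = 01011010101011
10110101010111 XOR 01011010101011:
  1 XOR 0 = 1
  0 XOR 1 = 1
  1 XOR 0 = 1
  1 XOR 1 = 0
  0 XOR 1 = 1
  1 XOR 0 = 1
  0 XOR 1 = 1
  1 XOR 0 = 1
  0 XOR 1 = 1
  1 XOR 0 = 1
  0 XOR 1 = 1
  1 XOR 0 = 1
  1 XOR 1 = 0
  1 XOR 1 = 0
= 11101111111100


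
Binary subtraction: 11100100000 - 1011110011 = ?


Align and subtract column by column (LSB to MSB, borrowing when needed):
  11100100000
- 01011110011
  -----------
  col 0: (0 - 0 borrow-in) - 1 → borrow from next column: (0+2) - 1 = 1, borrow out 1
  col 1: (0 - 1 borrow-in) - 1 → borrow from next column: (-1+2) - 1 = 0, borrow out 1
  col 2: (0 - 1 borrow-in) - 0 → borrow from next column: (-1+2) - 0 = 1, borrow out 1
  col 3: (0 - 1 borrow-in) - 0 → borrow from next column: (-1+2) - 0 = 1, borrow out 1
  col 4: (0 - 1 borrow-in) - 1 → borrow from next column: (-1+2) - 1 = 0, borrow out 1
  col 5: (1 - 1 borrow-in) - 1 → borrow from next column: (0+2) - 1 = 1, borrow out 1
  col 6: (0 - 1 borrow-in) - 1 → borrow from next column: (-1+2) - 1 = 0, borrow out 1
  col 7: (0 - 1 borrow-in) - 1 → borrow from next column: (-1+2) - 1 = 0, borrow out 1
  col 8: (1 - 1 borrow-in) - 0 → 0 - 0 = 0, borrow out 0
  col 9: (1 - 0 borrow-in) - 1 → 1 - 1 = 0, borrow out 0
  col 10: (1 - 0 borrow-in) - 0 → 1 - 0 = 1, borrow out 0
Reading bits MSB→LSB: 10000101101
Strip leading zeros: 10000101101
= 10000101101


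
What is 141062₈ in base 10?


Positional values:
Position 0: 2 × 8^0 = 2
Position 1: 6 × 8^1 = 48
Position 2: 0 × 8^2 = 0
Position 3: 1 × 8^3 = 512
Position 4: 4 × 8^4 = 16384
Position 5: 1 × 8^5 = 32768
Sum = 2 + 48 + 0 + 512 + 16384 + 32768
= 49714
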